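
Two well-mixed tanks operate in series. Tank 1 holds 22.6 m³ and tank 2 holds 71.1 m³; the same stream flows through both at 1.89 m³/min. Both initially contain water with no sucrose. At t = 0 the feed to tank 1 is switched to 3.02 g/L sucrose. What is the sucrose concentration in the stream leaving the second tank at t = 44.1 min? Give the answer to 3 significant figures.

Time constants: τᵢ = Vᵢ/Q for each well-mixed tank.
τ₁ = 22.6/1.89 = 11.958 min; τ₂ = 71.1/1.89 = 37.619 min.
Solving the cascade with C₁(0)=C₂(0)=0 gives C₂(t) = C_in[1 − (τ₁ e^(−t/τ₁) − τ₂ e^(−t/τ₂))/(τ₁ − τ₂)].
At t = 44.1: e^(−t/τ₁) = 0.025022, e^(−t/τ₂) = 0.30966.
C₂ = 3.02·[1 − (11.958·0.025022 − 37.619·0.30966)/(-25.661)] = 3.02·0.55770 = 1.6843 g/L.

1.68 g/L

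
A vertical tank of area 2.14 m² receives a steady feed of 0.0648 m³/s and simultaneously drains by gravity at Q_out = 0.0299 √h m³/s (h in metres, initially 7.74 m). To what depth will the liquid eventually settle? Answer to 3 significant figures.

4.70 m

Mass balance (ρ constant): A dh/dt = Q_in − 0.0299 √h. At steady state dh/dt = 0:
Q_in = 0.0299 √h_ss ⇒ √h_ss = 0.0648/0.0299 = 2.1672.
h_ss = 2.1672² = 4.6969 m. (Since h₀ = 7.74 m > h_ss, the level will fall toward this value.)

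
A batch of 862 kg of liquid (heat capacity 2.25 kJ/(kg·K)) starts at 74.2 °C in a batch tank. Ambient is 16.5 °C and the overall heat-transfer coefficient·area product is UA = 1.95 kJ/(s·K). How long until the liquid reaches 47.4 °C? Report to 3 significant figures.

621 s

Energy balance: M c_p dT/dt = −UA(T − T_amb).
τ = M c_p/UA = 994.62 s; T_ss = T_amb = 16.500 °C.
T(t) = T_ss + (T₀ − T_ss)e^(−t/τ); set T = 47.4:
t = −τ ln[(T − T_ss)/(T₀ − T_ss)] = −994.62 · ln(0.53553) = 621.14 s.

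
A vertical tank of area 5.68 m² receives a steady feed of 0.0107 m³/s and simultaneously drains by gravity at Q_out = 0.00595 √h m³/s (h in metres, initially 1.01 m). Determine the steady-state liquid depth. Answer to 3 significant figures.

Level balance: A dh/dt = 0.0107 − 0.00595 √h. Setting dh/dt = 0:
Q_in = 0.00595 √h_ss ⇒ √h_ss = 0.0107/0.00595 = 1.7983.
h_ss = 1.7983² = 3.2340 m. (Since h₀ = 1.01 m < h_ss, the level will rise toward this value.)

3.23 m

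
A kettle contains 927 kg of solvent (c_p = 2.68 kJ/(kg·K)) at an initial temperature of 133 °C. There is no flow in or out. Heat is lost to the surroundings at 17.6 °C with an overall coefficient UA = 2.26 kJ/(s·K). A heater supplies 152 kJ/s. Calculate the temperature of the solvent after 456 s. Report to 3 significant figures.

M c_p dT/dt = −UA(T − T_amb) + Q̇.
dT/dt = (T_ss − T)/τ with T_ss = T_amb + Q̇/UA = 17.6 + 152/2.26 = 84.857 °C, τ = M c_p/UA = 927·2.68/2.26 = 1099.3 s.
Solution: T(t) = T_ss + (T₀ − T_ss) e^(−t/τ).
T(456) = 84.857 + (48.143)·0.66046 = 116.65 °C.

117 °C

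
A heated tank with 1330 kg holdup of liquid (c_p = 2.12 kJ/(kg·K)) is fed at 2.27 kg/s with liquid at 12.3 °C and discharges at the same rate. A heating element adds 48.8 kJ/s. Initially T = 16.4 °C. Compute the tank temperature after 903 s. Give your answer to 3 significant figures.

M c_p dT/dt = ṁ c_p (T_in − T) + Q̇.
τ = M/ṁ = 585.90 s; T_ss = T_in + Q̇/(ṁ c_p) = 12.3 + 48.8/(2.27·2.12) = 22.440 °C.
Solution: T(t) = T_ss + (T₀ − T_ss) e^(−t/τ).
T(903) = 22.440 + (-6.0405)·e^(−903/585.90) = 22.440 + (-6.0405)·0.21412 = 21.147 °C.

21.1 °C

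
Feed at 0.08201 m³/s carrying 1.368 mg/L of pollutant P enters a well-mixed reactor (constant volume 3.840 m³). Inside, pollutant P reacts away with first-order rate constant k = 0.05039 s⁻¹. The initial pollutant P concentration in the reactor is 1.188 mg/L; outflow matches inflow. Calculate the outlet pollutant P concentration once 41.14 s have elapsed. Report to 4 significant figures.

0.4480 mg/L

Species balance: V dC/dt = Q C_in − Q C − k V C.
This is linear with rate a = Q/V + k = 0.0717468 s⁻¹.
C_ss = Q C_in/(Q + kV) = 0.407211 mg/L; C(t) = C_ss + (C₀ − C_ss) e^(−a t).
C(41.14) = 0.407211 + (0.780789)·e^(−0.0717468·41.14) = 0.407211 + (0.780789)·0.0522528 = 0.448009 mg/L.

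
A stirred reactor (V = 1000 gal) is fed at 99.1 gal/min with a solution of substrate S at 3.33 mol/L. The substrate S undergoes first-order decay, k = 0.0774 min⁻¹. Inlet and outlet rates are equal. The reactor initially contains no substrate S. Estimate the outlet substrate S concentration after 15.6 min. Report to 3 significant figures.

1.75 mol/L

Accumulation = in − out − consumed: V dC/dt = Q C_in − Q C − k V C.
dC/dt = (Q/V) C_in − (Q/V + k) C; effective rate a = Q/V + k = 0.099100 + 0.0774 = 0.17650 min⁻¹.
C_ss = Q C_in/(Q + kV) = 1.8697 mol/L; C(t) = C_ss + (C₀ − C_ss) e^(−a t).
C(15.6) = 1.8697 + (-1.8697)·e^(−0.17650·15.6) = 1.8697 + (-1.8697)·0.063711 = 1.7506 mol/L.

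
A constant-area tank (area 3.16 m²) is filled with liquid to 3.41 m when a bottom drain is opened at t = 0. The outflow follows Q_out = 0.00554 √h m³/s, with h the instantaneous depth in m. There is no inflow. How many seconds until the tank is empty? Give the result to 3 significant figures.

2110 s

A dh/dt = −Q_out = −0.00554 √h.
Separate and integrate: 2(√h − √h₀) = −(0.00554/A) t.
Tank is empty when √h = 0: t_empty = 2A√h₀/0.00554.
t_empty = 2·3.16·√3.41/0.00554 = 6.3200·1.8466/0.00554 = 2106.6 s.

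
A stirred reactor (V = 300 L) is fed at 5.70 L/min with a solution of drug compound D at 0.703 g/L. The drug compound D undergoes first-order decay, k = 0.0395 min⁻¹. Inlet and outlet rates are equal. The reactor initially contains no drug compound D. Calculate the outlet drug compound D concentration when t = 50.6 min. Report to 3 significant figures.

Accumulation = in − out − consumed: V dC/dt = Q C_in − Q C − k V C.
dC/dt = (Q/V) C_in − (Q/V + k) C; effective rate a = Q/V + k = 0.019000 + 0.0395 = 0.058500 min⁻¹.
C_ss = Q C_in/(Q + kV) = 0.22832 g/L; C(t) = C_ss + (C₀ − C_ss) e^(−a t).
C(50.6) = 0.22832 + (-0.22832)·e^(−0.058500·50.6) = 0.22832 + (-0.22832)·0.051814 = 0.21649 g/L.

0.216 g/L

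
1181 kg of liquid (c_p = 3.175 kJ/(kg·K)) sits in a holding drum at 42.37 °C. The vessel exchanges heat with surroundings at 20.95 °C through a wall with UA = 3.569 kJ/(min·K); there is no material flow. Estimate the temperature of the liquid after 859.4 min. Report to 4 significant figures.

Lumped-capacitance energy balance: M c_p dT/dt = UA(T_amb − T).
dT/dt = (T_ss − T)/τ with T_ss = T_amb = 20.9500 °C, τ = M c_p/UA = 1181·3.175/3.569 = 1050.62 min.
T approaches T_ss exponentially: T(t) = T_ss + (T₀ − T_ss) e^(−t/τ).
T(859.4) = 20.9500 + (21.4200)·0.441318 = 30.4030 °C.

30.40 °C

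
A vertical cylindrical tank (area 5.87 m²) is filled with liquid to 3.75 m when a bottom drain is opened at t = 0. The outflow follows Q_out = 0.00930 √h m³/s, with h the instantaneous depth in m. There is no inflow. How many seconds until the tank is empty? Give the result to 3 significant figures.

2440 s

With no inflow, A dh/dt = −0.00930 √h.
Separate and integrate: 2(√h − √h₀) = −(0.00930/A) t.
Set h = 0: 2√h₀ = (0.00930/A) t_empty ⇒ t_empty = 2A√h₀/0.00930.
t_empty = 2·5.87·√3.75/0.00930 = 11.740·1.9365/0.00930 = 2444.6 s.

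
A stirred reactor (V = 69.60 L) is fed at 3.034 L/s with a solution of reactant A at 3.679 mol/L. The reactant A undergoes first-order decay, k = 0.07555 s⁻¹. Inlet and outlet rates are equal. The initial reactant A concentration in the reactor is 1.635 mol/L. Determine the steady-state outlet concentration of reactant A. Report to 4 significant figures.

Accumulation = in − out − consumed: V dC/dt = Q C_in − Q C − k V C.
Steady state (dC/dt = 0): C_ss = Q C_in/(Q + kV) = C_in/(1 + kV/Q).
C_ss = 3.034·3.679/(3.034 + 0.07555·69.60) = 11.1621/8.29228 = 1.34608 mol/L.

1.346 mol/L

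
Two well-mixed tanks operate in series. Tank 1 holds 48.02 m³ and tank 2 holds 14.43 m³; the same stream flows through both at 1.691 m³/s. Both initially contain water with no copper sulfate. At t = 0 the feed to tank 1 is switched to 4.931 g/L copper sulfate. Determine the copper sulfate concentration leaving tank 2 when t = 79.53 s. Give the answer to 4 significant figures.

4.503 g/L

Time constants: τᵢ = Vᵢ/Q for each well-mixed tank.
τ₁ = 48.02/1.691 = 28.3974 s; τ₂ = 14.43/1.691 = 8.53341 s.
Tank 1: C₁ = C_in(1 − e^(−t/τ₁)). Tank 2 (τ₁ ≠ τ₂): C₂ = C_in[1 − (τ₁ e^(−t/τ₁) − τ₂ e^(−t/τ₂))/(τ₁ − τ₂)].
At t = 79.53: e^(−t/τ₁) = 0.0607731, e^(−t/τ₂) = 8.96286e-05.
C₂ = 4.931·[1 − (28.3974·0.0607731 − 8.53341·8.96286e-05)/(19.8640)] = 4.931·0.913158 = 4.50278 g/L.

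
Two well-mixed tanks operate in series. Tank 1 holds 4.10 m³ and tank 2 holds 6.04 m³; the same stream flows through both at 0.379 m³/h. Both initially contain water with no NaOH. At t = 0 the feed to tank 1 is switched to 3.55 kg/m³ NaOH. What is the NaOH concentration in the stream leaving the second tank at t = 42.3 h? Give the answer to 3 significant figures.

2.92 kg/m³

Each tank obeys Vᵢ dCᵢ/dt = Q(Cᵢ₋₁ − Cᵢ), so τᵢ = Vᵢ/Q.
τ₁ = 4.10/0.379 = 10.818 h; τ₂ = 6.04/0.379 = 15.937 h.
Solving the cascade with C₁(0)=C₂(0)=0 gives C₂(t) = C_in[1 − (τ₁ e^(−t/τ₁) − τ₂ e^(−t/τ₂))/(τ₁ − τ₂)].
At t = 42.3: e^(−t/τ₁) = 0.020037, e^(−t/τ₂) = 0.070351.
C₂ = 3.55·[1 − (10.818·0.020037 − 15.937·0.070351)/(-5.1187)] = 3.55·0.82331 = 2.9228 kg/m³.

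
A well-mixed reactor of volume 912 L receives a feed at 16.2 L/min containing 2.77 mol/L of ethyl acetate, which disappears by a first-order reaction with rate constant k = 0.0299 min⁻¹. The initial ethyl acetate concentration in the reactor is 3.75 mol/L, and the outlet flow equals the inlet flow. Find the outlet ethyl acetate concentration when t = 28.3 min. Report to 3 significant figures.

1.74 mol/L

V dC/dt = Q(C_in − C) − k V C.
This is linear with rate a = Q/V + k = 0.047663 min⁻¹.
C_ss = Q C_in/(Q + kV) = 1.0323 mol/L; C(t) = C_ss + (C₀ − C_ss) e^(−a t).
C(28.3) = 1.0323 + (2.7177)·e^(−0.047663·28.3) = 1.0323 + (2.7177)·0.25953 = 1.7377 mol/L.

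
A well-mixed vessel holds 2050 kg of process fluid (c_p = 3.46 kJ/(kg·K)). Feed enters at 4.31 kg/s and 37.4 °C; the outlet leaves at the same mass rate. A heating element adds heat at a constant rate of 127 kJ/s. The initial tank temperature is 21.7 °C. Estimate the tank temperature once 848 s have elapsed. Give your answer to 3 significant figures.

41.8 °C

Unsteady energy balance on the tank contents: M c_p dT/dt = ṁ c_p (T_in − T) + 127.
Rearrange: dT/dt = (T_ss − T)/τ with τ = M/ṁ = 475.64 s and T_ss = T_in + Q̇/(ṁ c_p) = 45.916 °C.
Integrating: T(t) = T_ss + (T₀ − T_ss) e^(−t/τ).
T(848) = 45.916 + (-24.216)·e^(−848/475.64) = 45.916 + (-24.216)·0.16816 = 41.844 °C.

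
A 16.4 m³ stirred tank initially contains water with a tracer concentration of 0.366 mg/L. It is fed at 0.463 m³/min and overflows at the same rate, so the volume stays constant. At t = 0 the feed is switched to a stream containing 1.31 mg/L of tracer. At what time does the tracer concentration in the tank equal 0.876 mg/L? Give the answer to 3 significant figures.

27.5 min

Species balance: V dC/dt = Q(C_in − C) ⇒ τ = V/Q = 35.421 min.
C(t) = C_in + (C₀ − C_in) e^(−t/τ). Set C = 0.876 and solve for t:
e^(−t/τ) = (C − C_in)/(C₀ − C_in) = (0.876 − 1.31)/(0.366 − 1.31) = 0.45975
t = −τ ln(…) = 35.421 × 0.77708 = 27.525 min.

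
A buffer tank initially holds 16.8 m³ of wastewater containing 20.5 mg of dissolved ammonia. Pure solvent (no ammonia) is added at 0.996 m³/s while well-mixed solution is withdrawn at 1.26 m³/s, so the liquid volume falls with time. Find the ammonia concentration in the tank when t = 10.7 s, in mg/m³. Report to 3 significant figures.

0.609 mg/m³

Let m(t) be the amount of ammonia. Volume: V(t) = V₀ + (Q_in − Q_out) t = 16.8 − 0.26400 t; V(10.7) = 13.975 m³.
Solute balance: dm/dt = 0 − Q_out C = −Q_out m/V(t).
Separate: dm/m = −Q_out dt/V(t) ⇒ ln(m/m₀) = −(Q_out/(Q_in−Q_out)) ln(V/V₀).
m = m₀ (V₀/V)^(Q_out/(Q_in−Q_out)) = 20.5 × (16.8/13.975)^(-4.7727) = 8.5147 mg.
C = m/V = 8.5147/13.975 = 0.60927 mg/m³.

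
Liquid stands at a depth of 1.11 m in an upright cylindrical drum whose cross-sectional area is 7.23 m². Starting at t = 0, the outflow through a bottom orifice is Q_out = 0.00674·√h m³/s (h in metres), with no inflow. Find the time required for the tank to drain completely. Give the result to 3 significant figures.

Mass balance (ρ constant): A dh/dt = −0.00674 √h.
This is separable: 2 d(√h)/dt = −0.00674/A, so √h = √h₀ − (0.00674/(2A)) t.
Set h = 0: 2√h₀ = (0.00674/A) t_empty ⇒ t_empty = 2A√h₀/0.00674.
t_empty = 2·7.23·√1.11/0.00674 = 14.460·1.0536/0.00674 = 2260.3 s.

2260 s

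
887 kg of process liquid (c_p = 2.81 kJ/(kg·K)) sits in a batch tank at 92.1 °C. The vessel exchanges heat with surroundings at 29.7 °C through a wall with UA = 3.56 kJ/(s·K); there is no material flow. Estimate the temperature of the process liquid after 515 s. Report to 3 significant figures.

M c_p dT/dt = −UA(T − T_amb).
dT/dt = (T_ss − T)/τ with T_ss = T_amb = 29.700 °C, τ = M c_p/UA = 887·2.81/3.56 = 700.13 s.
Integrating: T(t) = T_ss + (T₀ − T_ss) e^(−t/τ).
T(515) = 29.700 + (62.400)·0.47923 = 59.604 °C.

59.6 °C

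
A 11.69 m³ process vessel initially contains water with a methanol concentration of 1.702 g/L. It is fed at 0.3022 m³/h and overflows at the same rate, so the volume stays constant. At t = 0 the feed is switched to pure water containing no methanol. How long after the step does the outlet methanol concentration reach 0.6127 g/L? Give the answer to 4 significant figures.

Species balance: V dC/dt = Q(C_in − C) ⇒ τ = V/Q = 38.6830 h.
C(t) = C_in + (C₀ − C_in) e^(−t/τ). Set C = 0.6127 and solve for t:
e^(−t/τ) = (C − C_in)/(C₀ − C_in) = (0.6127 − 0)/(1.702 − 0) = 0.359988
t = −τ ln(…) = 38.6830 × 1.02168 = 39.5218 h.

39.52 h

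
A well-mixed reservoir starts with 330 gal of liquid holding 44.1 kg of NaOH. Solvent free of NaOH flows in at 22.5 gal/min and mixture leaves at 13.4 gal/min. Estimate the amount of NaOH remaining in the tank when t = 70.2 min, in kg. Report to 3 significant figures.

Let m(t) be the amount of NaOH. Volume: V(t) = V₀ + (Q_in − Q_out) t = 330 + 9.1000 t; V(70.2) = 968.82 gal.
No NaOH enters, so dm/dt = −Q_out · (m/V).
Separate: dm/m = −Q_out dt/V(t) ⇒ ln(m/m₀) = −(Q_out/(Q_in−Q_out)) ln(V/V₀).
m = m₀ (V₀/V)^(Q_out/(Q_in−Q_out)) = 44.1 × (330/968.82)^(1.4725) = 9.0301 kg.

9.03 kg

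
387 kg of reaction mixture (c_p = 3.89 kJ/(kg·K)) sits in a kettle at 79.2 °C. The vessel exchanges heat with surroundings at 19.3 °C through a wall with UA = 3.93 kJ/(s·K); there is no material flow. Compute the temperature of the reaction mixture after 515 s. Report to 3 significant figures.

Lumped-capacitance energy balance: M c_p dT/dt = UA(T_amb − T).
dT/dt = (T_ss − T)/τ with T_ss = T_amb = 19.300 °C, τ = M c_p/UA = 387·3.89/3.93 = 383.06 s.
T approaches T_ss exponentially: T(t) = T_ss + (T₀ − T_ss) e^(−t/τ).
T(515) = 19.300 + (59.900)·0.26069 = 34.915 °C.

34.9 °C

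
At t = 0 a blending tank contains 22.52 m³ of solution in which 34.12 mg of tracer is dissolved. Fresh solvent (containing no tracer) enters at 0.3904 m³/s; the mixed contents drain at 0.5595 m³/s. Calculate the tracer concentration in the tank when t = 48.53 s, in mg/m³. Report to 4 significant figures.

Total volume: dV/dt = Q_in − Q_out = -0.169100 m³/s, so V(t) = 22.52 − 0.169100 t and V(48.53) = 14.3136 m³.
Species balance (pure solvent in): dm/dt = −Q_out · m/V(t).
Separate: dm/m = −Q_out dt/V(t) ⇒ ln(m/m₀) = −(Q_out/(Q_in−Q_out)) ln(V/V₀).
m = m₀ (V₀/V)^(Q_out/(Q_in−Q_out)) = 34.12 × (22.52/14.3136)^(-3.30869) = 7.61713 mg.
C = m/V = 7.61713/14.3136 = 0.532161 mg/m³.

0.5322 mg/m³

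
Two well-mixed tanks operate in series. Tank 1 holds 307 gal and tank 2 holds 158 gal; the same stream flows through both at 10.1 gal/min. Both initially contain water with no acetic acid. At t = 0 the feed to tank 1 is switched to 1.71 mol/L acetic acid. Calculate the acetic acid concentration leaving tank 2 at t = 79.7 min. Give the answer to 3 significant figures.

Each tank obeys Vᵢ dCᵢ/dt = Q(Cᵢ₋₁ − Cᵢ), so τᵢ = Vᵢ/Q.
τ₁ = 307/10.1 = 30.396 min; τ₂ = 158/10.1 = 15.644 min.
Solving the cascade with C₁(0)=C₂(0)=0 gives C₂(t) = C_in[1 − (τ₁ e^(−t/τ₁) − τ₂ e^(−t/τ₂))/(τ₁ − τ₂)].
At t = 79.7: e^(−t/τ₁) = 0.072654, e^(−t/τ₂) = 0.0061289.
C₂ = 1.71·[1 − (30.396·0.072654 − 15.644·0.0061289)/(14.752)] = 1.71·0.85680 = 1.4651 mol/L.

1.47 mol/L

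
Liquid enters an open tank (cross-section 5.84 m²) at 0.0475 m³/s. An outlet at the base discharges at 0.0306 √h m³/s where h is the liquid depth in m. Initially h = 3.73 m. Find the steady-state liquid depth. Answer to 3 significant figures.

A dh/dt = Q_in − 0.0306 √h. Steady state requires inflow = outflow:
Q_in = 0.0306 √h_ss ⇒ √h_ss = 0.0475/0.0306 = 1.5523.
h_ss = 1.5523² = 2.4096 m. (Since h₀ = 3.73 m > h_ss, the level will fall toward this value.)

2.41 m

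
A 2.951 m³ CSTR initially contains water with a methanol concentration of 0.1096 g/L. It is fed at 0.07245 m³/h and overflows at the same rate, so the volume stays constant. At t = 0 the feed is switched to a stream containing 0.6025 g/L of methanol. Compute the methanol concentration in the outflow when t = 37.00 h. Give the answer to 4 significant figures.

0.4038 g/L

Accumulation = in − out for the solute gives V dC/dt = Q(C_in − C).
Time constant τ = V/Q = 2.951/0.07245 = 40.7315 h.
C approaches C_in exponentially: C(t) = C_in + (C₀ − C_in) e^(−t/τ).
C(37.00) = 0.6025 + (0.1096 − 0.6025)·e^(−37.00/40.7315) = 0.6025 + (-0.492900)·0.403174 = 0.403776 g/L.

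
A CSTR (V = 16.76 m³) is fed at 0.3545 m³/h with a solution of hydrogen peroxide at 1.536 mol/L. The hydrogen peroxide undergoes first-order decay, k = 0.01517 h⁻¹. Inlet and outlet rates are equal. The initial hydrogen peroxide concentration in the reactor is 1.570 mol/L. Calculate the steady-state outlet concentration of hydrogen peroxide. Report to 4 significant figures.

Accumulation = in − out − consumed: V dC/dt = Q C_in − Q C − k V C.
Steady state (dC/dt = 0): C_ss = Q C_in/(Q + kV) = C_in/(1 + kV/Q).
C_ss = 0.3545·1.536/(0.3545 + 0.01517·16.76) = 0.544512/0.608749 = 0.894477 mol/L.

0.8945 mol/L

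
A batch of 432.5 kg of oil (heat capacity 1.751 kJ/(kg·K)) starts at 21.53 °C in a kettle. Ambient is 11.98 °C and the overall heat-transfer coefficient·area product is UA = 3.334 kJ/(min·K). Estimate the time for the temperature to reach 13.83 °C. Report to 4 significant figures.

372.8 min

Lumped-capacitance energy balance: M c_p dT/dt = UA(T_amb − T).
τ = M c_p/UA = 227.147 min; T_ss = T_amb = 11.9800 °C.
T(t) = T_ss + (T₀ − T_ss)e^(−t/τ); set T = 13.83:
t = −τ ln[(T − T_ss)/(T₀ − T_ss)] = −227.147 · ln(0.193717) = 372.829 min.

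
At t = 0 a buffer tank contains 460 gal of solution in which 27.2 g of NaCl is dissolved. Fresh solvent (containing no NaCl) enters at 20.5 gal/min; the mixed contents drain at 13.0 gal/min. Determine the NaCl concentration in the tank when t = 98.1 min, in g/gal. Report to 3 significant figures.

0.00434 g/gal

Total volume: dV/dt = Q_in − Q_out = 7.5000 gal/min, so V(t) = 460 + 7.5000 t and V(98.1) = 1195.8 gal.
Solute balance: dm/dt = 0 − Q_out C = −Q_out m/V(t).
dm/m = −Q_out dt/(V₀ + 7.5000 t); integrating gives ln(m/m₀) = −(Q_out/(Q_in−Q_out)) ln(V/V₀).
m = m₀ (V₀/V)^(Q_out/(Q_in−Q_out)) = 27.2 × (460/1195.8)^(1.7333) = 5.1932 g.
C = m/V = 5.1932/1195.8 = 0.0043431 g/gal.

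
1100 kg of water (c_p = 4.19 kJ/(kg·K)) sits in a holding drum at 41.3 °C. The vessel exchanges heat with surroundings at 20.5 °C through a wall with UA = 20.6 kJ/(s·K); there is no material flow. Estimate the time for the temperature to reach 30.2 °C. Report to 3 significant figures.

M c_p dT/dt = −UA(T − T_amb).
τ = M c_p/UA = 223.74 s; T_ss = T_amb = 20.500 °C.
T(t) = T_ss + (T₀ − T_ss)e^(−t/τ); set T = 30.2:
t = −τ ln[(T − T_ss)/(T₀ − T_ss)] = −223.74 · ln(0.46635) = 170.67 s.

171 s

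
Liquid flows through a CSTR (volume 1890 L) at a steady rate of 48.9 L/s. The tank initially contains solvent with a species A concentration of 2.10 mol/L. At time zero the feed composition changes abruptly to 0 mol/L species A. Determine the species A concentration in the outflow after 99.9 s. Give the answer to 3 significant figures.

Transient balance on the dissolved component: V dC/dt = Q(C_in − C).
So dC/dt = (C_in − C)/τ with τ = V/Q = 1890/48.9 = 38.650 s.
Solution: C(t) = C_in + (C₀ − C_in) e^(−t/τ).
C(99.9) = 0 + (2.10 − 0)·e^(−99.9/38.650) = 0 + (2.1000)·0.075418 = 0.15838 mol/L.

0.158 mol/L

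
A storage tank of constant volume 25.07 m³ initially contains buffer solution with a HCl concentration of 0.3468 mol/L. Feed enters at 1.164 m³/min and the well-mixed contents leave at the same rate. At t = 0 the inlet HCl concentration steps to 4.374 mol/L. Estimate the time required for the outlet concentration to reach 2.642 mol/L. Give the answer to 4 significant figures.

Species balance: V dC/dt = Q(C_in − C) ⇒ τ = V/Q = 21.5378 min.
C(t) = C_in + (C₀ − C_in) e^(−t/τ). Set C = 2.642 and solve for t:
e^(−t/τ) = (C − C_in)/(C₀ − C_in) = (2.642 − 4.374)/(0.3468 − 4.374) = 0.430075
t = −τ ln(…) = 21.5378 × 0.843795 = 18.1735 min.

18.17 min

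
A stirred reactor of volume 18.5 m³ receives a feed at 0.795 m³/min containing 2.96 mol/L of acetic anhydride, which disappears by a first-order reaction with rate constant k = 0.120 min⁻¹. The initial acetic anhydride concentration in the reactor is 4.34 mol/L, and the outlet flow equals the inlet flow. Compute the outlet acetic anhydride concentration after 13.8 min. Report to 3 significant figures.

1.16 mol/L

Species balance: V dC/dt = Q C_in − Q C − k V C.
dC/dt = (Q/V) C_in − (Q/V + k) C; effective rate a = Q/V + k = 0.042973 + 0.120 = 0.16297 min⁻¹.
C_ss = Q C_in/(Q + kV) = 0.78050 mol/L; C(t) = C_ss + (C₀ − C_ss) e^(−a t).
C(13.8) = 0.78050 + (3.5595)·e^(−0.16297·13.8) = 0.78050 + (3.5595)·0.10550 = 1.1560 mol/L.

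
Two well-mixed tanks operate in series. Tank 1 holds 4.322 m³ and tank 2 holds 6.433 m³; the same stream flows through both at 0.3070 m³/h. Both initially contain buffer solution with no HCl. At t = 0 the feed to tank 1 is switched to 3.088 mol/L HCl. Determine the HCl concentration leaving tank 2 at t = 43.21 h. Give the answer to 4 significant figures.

2.185 mol/L

Time constants: τᵢ = Vᵢ/Q for each well-mixed tank.
τ₁ = 4.322/0.3070 = 14.0782 h; τ₂ = 6.433/0.3070 = 20.9544 h.
Tank 1: C₁ = C_in(1 − e^(−t/τ₁)). Tank 2 (τ₁ ≠ τ₂): C₂ = C_in[1 − (τ₁ e^(−t/τ₁) − τ₂ e^(−t/τ₂))/(τ₁ − τ₂)].
At t = 43.21: e^(−t/τ₁) = 0.0464541, e^(−t/τ₂) = 0.127187.
C₂ = 3.088·[1 − (14.0782·0.0464541 − 20.9544·0.127187)/(-6.87622)] = 3.088·0.707523 = 2.18483 mol/L.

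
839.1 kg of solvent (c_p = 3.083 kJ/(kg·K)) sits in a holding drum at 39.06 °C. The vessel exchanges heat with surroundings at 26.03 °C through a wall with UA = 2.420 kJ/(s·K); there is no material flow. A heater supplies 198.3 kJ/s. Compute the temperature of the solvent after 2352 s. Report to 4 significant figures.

Lumped-capacitance energy balance: M c_p dT/dt = UA(T_amb − T) + Q̇.
dT/dt = (T_ss − T)/τ with T_ss = T_amb + Q̇/UA = 26.03 + 198.3/2.420 = 107.972 °C, τ = M c_p/UA = 839.1·3.083/2.420 = 1068.99 s.
This is linear first-order; T(t) = T_ss + (T₀ − T_ss) e^(−t/τ).
T(2352) = 107.972 + (-68.9121)·0.110779 = 100.338 °C.

100.3 °C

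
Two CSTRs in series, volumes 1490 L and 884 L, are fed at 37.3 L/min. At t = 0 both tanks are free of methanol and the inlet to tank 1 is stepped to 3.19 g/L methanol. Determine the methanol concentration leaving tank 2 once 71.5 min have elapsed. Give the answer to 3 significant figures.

Each tank obeys Vᵢ dCᵢ/dt = Q(Cᵢ₋₁ − Cᵢ), so τᵢ = Vᵢ/Q.
τ₁ = 1490/37.3 = 39.946 min; τ₂ = 884/37.3 = 23.700 min.
Tank 1: C₁ = C_in(1 − e^(−t/τ₁)). Tank 2 (τ₁ ≠ τ₂): C₂ = C_in[1 − (τ₁ e^(−t/τ₁) − τ₂ e^(−t/τ₂))/(τ₁ − τ₂)].
At t = 71.5: e^(−t/τ₁) = 0.16698, e^(−t/τ₂) = 0.048952.
C₂ = 3.19·[1 − (39.946·0.16698 − 23.700·0.048952)/(16.247)] = 3.19·0.66085 = 2.1081 g/L.

2.11 g/L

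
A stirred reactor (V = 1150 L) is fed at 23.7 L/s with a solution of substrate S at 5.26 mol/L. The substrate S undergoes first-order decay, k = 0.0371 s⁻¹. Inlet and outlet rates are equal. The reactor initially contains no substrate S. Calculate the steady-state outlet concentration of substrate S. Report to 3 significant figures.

1.88 mol/L

Accumulation = in − out − consumed: V dC/dt = Q C_in − Q C − k V C.
Steady state (dC/dt = 0): C_ss = Q C_in/(Q + kV) = C_in/(1 + kV/Q).
C_ss = 23.7·5.26/(23.7 + 0.0371·1150) = 124.66/66.365 = 1.8784 mol/L.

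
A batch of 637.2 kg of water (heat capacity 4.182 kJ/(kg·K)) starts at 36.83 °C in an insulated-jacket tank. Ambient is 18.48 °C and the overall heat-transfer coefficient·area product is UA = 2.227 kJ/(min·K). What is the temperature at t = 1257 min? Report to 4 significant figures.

24.90 °C

Energy balance: M c_p dT/dt = −UA(T − T_amb).
dT/dt = (T_ss − T)/τ with T_ss = T_amb = 18.4800 °C, τ = M c_p/UA = 637.2·4.182/2.227 = 1196.57 min.
Integrating: T(t) = T_ss + (T₀ − T_ss) e^(−t/τ).
T(1257) = 18.4800 + (18.3500)·0.349763 = 24.8982 °C.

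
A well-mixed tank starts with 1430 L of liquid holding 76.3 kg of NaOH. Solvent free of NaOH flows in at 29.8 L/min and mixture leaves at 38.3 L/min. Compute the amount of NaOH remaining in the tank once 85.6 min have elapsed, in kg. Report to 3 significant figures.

Total volume: dV/dt = Q_in − Q_out = -8.5000 L/min, so V(t) = 1430 − 8.5000 t and V(85.6) = 702.40 L.
No NaOH enters, so dm/dt = −Q_out · (m/V).
dm/m = −Q_out dt/(V₀ − 8.5000 t); integrating gives ln(m/m₀) = −(Q_out/(Q_in−Q_out)) ln(V/V₀).
m = m₀ (V₀/V)^(Q_out/(Q_in−Q_out)) = 76.3 × (1430/702.40)^(-4.5059) = 3.0997 kg.

3.10 kg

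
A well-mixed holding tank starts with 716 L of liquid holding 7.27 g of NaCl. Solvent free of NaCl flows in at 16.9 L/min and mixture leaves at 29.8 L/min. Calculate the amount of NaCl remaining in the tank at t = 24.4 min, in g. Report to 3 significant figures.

1.91 g

Let m(t) be the amount of NaCl. Volume: V(t) = V₀ + (Q_in − Q_out) t = 716 − 12.900 t; V(24.4) = 401.24 L.
No NaCl enters, so dm/dt = −Q_out · (m/V).
Separate: dm/m = −Q_out dt/V(t) ⇒ ln(m/m₀) = −(Q_out/(Q_in−Q_out)) ln(V/V₀).
m = m₀ (V₀/V)^(Q_out/(Q_in−Q_out)) = 7.27 × (716/401.24)^(-2.3101) = 1.9078 g.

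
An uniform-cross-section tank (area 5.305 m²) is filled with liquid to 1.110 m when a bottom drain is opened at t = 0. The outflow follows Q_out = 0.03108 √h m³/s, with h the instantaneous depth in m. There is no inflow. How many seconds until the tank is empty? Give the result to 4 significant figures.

Accumulation of liquid (constant cross-section A): A dh/dt = −0.03108 √h.
Separate and integrate: 2(√h − √h₀) = −(0.03108/A) t.
Set h = 0: 2√h₀ = (0.03108/A) t_empty ⇒ t_empty = 2A√h₀/0.03108.
t_empty = 2·5.305·√1.110/0.03108 = 10.6100·1.05357/0.03108 = 359.663 s.

359.7 s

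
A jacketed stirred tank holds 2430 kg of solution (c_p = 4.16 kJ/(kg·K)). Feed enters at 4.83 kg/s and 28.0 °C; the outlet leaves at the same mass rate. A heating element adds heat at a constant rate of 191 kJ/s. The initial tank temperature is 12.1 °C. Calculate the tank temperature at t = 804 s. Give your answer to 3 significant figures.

32.4 °C

M c_p dT/dt = ṁ c_p (T_in − T) + Q̇.
Rearrange: dT/dt = (T_ss − T)/τ with τ = M/ṁ = 503.11 s and T_ss = T_in + Q̇/(ṁ c_p) = 37.506 °C.
Solution: T(t) = T_ss + (T₀ − T_ss) e^(−t/τ).
T(804) = 37.506 + (-25.406)·e^(−804/503.11) = 37.506 + (-25.406)·0.20229 = 32.367 °C.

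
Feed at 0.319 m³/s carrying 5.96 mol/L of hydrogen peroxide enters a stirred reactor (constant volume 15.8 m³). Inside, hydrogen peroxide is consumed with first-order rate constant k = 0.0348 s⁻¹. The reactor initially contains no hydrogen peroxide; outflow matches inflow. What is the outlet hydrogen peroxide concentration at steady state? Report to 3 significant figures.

2.19 mol/L

Accumulation = in − out − consumed: V dC/dt = Q C_in − Q C − k V C.
At steady state: 0 = Q C_in − (Q + kV) C_ss, so C_ss = Q C_in/(Q + kV).
C_ss = 0.319·5.96/(0.319 + 0.0348·15.8) = 1.9012/0.86884 = 2.1883 mol/L.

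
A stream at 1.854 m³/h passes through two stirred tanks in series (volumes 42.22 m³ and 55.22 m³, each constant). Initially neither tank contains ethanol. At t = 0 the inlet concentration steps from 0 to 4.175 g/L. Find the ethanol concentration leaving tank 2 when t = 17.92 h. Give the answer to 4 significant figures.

Each tank obeys Vᵢ dCᵢ/dt = Q(Cᵢ₋₁ − Cᵢ), so τᵢ = Vᵢ/Q.
τ₁ = 42.22/1.854 = 22.7724 h; τ₂ = 55.22/1.854 = 29.7843 h.
Solving the cascade with C₁(0)=C₂(0)=0 gives C₂(t) = C_in[1 − (τ₁ e^(−t/τ₁) − τ₂ e^(−t/τ₂))/(τ₁ − τ₂)].
At t = 17.92: e^(−t/τ₁) = 0.455246, e^(−t/τ₂) = 0.547901.
C₂ = 4.175·[1 − (22.7724·0.455246 − 29.7843·0.547901)/(-7.01187)] = 4.175·0.151182 = 0.631185 g/L.

0.6312 g/L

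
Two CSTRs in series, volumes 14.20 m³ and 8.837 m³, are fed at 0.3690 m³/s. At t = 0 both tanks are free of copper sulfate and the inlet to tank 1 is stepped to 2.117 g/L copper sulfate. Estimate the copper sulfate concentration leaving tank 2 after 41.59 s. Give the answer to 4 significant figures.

0.8292 g/L

Each tank obeys Vᵢ dCᵢ/dt = Q(Cᵢ₋₁ − Cᵢ), so τᵢ = Vᵢ/Q.
τ₁ = 14.20/0.3690 = 38.4824 s; τ₂ = 8.837/0.3690 = 23.9485 s.
Tank 1: C₁ = C_in(1 − e^(−t/τ₁)). Tank 2 (τ₁ ≠ τ₂): C₂ = C_in[1 − (τ₁ e^(−t/τ₁) − τ₂ e^(−t/τ₂))/(τ₁ − τ₂)].
At t = 41.59: e^(−t/τ₁) = 0.339339, e^(−t/τ₂) = 0.176111.
C₂ = 2.117·[1 − (38.4824·0.339339 − 23.9485·0.176111)/(14.5339)] = 2.117·0.391697 = 0.829222 g/L.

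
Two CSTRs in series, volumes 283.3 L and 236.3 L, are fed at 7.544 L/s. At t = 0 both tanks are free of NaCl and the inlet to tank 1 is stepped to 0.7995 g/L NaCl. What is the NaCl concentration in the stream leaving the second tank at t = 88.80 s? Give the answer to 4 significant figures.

0.5826 g/L

Species balance on tank i: dCᵢ/dt = (Cᵢ₋₁ − Cᵢ)/τᵢ with τᵢ = Vᵢ/Q.
τ₁ = 283.3/7.544 = 37.5530 s; τ₂ = 236.3/7.544 = 31.3229 s.
Solving the cascade with C₁(0)=C₂(0)=0 gives C₂(t) = C_in[1 − (τ₁ e^(−t/τ₁) − τ₂ e^(−t/τ₂))/(τ₁ − τ₂)].
At t = 88.80: e^(−t/τ₁) = 0.0939816, e^(−t/τ₂) = 0.0587193.
C₂ = 0.7995·[1 − (37.5530·0.0939816 − 31.3229·0.0587193)/(6.23012)] = 0.7995·0.728732 = 0.582621 g/L.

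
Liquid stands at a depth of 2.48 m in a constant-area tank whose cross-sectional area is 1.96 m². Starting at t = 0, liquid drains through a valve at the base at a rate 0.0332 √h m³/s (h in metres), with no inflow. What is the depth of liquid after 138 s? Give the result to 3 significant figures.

0.165 m

With no inflow, A dh/dt = −0.0332 √h.
∫ h^(−1/2) dh = −(0.0332/A) ∫ dt, giving 2√h = 2√h₀ − (0.0332/A) t.
√h = √2.48 − 0.0332·138/(2·1.96) = 1.5748 − 1.1688 = 0.40603.
h = 0.40603² = 0.16486 m.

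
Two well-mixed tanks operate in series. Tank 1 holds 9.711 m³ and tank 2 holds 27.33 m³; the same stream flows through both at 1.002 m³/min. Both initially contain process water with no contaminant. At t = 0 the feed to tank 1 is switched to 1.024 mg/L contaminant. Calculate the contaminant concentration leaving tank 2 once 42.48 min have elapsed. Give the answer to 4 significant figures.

Species balance on tank i: dCᵢ/dt = (Cᵢ₋₁ − Cᵢ)/τᵢ with τᵢ = Vᵢ/Q.
τ₁ = 9.711/1.002 = 9.69162 min; τ₂ = 27.33/1.002 = 27.2754 min.
Solving the cascade with C₁(0)=C₂(0)=0 gives C₂(t) = C_in[1 − (τ₁ e^(−t/τ₁) − τ₂ e^(−t/τ₂))/(τ₁ − τ₂)].
At t = 42.48: e^(−t/τ₁) = 0.0124857, e^(−t/τ₂) = 0.210674.
C₂ = 1.024·[1 − (9.69162·0.0124857 − 27.2754·0.210674)/(-17.5838)] = 1.024·0.680092 = 0.696414 mg/L.

0.6964 mg/L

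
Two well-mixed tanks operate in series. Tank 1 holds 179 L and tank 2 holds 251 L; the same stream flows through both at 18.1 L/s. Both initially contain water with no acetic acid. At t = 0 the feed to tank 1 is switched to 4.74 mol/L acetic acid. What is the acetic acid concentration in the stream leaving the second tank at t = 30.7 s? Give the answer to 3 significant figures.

Time constants: τᵢ = Vᵢ/Q for each well-mixed tank.
τ₁ = 179/18.1 = 9.8895 s; τ₂ = 251/18.1 = 13.867 s.
Solving the cascade with C₁(0)=C₂(0)=0 gives C₂(t) = C_in[1 − (τ₁ e^(−t/τ₁) − τ₂ e^(−t/τ₂))/(τ₁ − τ₂)].
At t = 30.7: e^(−t/τ₁) = 0.044856, e^(−t/τ₂) = 0.10928.
C₂ = 4.74·[1 − (9.8895·0.044856 − 13.867·0.10928)/(-3.9779)] = 4.74·0.73055 = 3.4628 mol/L.

3.46 mol/L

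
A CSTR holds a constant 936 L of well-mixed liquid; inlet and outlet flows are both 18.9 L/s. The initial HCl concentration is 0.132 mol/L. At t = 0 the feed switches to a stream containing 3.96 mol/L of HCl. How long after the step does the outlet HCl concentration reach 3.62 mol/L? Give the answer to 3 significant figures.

120 s

Species balance: V dC/dt = Q(C_in − C) ⇒ τ = V/Q = 49.524 s.
C(t) = C_in + (C₀ − C_in) e^(−t/τ). Set C = 3.62 and solve for t:
e^(−t/τ) = (C − C_in)/(C₀ − C_in) = (3.62 − 3.96)/(0.132 − 3.96) = 0.088819
t = −τ ln(…) = 49.524 × 2.4212 = 119.90 s.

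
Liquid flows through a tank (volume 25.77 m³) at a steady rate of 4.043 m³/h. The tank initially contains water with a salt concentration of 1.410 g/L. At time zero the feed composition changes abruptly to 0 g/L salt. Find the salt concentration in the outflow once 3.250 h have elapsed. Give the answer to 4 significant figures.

Accumulation = in − out for the solute gives V dC/dt = Q(C_in − C).
So dC/dt = (C_in − C)/τ with τ = V/Q = 25.77/4.043 = 6.37398 h.
Solution: C(t) = C_in + (C₀ − C_in) e^(−t/τ).
C(3.250) = 0 + (1.410 − 0)·e^(−3.250/6.37398) = 0 + (1.41000)·0.600564 = 0.846796 g/L.

0.8468 g/L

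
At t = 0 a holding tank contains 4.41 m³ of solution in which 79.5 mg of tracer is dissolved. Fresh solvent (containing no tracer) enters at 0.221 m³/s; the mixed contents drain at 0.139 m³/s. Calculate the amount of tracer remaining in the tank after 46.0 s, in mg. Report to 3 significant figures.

Let m(t) be the amount of tracer. Volume: V(t) = V₀ + (Q_in − Q_out) t = 4.41 + 0.082000 t; V(46.0) = 8.1820 m³.
Solute balance: dm/dt = 0 − Q_out C = −Q_out m/V(t).
Separate: dm/m = −Q_out dt/V(t) ⇒ ln(m/m₀) = −(Q_out/(Q_in−Q_out)) ln(V/V₀).
m = m₀ (V₀/V)^(Q_out/(Q_in−Q_out)) = 79.5 × (4.41/8.1820)^(1.6951) = 27.884 mg.

27.9 mg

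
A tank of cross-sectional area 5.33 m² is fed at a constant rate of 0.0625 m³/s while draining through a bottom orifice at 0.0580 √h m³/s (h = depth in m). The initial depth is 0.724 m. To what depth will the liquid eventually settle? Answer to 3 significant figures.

A dh/dt = Q_in − 0.0580 √h. Steady state requires inflow = outflow:
Q_in = 0.0580 √h_ss ⇒ √h_ss = 0.0625/0.0580 = 1.0776.
h_ss = 1.0776² = 1.1612 m. (Since h₀ = 0.724 m < h_ss, the level will rise toward this value.)

1.16 m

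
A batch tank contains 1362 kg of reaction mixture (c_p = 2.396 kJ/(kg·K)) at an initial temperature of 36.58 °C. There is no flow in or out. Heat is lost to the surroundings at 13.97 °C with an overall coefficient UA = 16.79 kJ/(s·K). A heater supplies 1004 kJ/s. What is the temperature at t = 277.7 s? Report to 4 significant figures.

64.86 °C

Lumped-capacitance energy balance: M c_p dT/dt = UA(T_amb − T) + Q̇.
dT/dt = (T_ss − T)/τ with T_ss = T_amb + Q̇/UA = 13.97 + 1004/16.79 = 73.7675 °C, τ = M c_p/UA = 1362·2.396/16.79 = 194.363 s.
This is linear first-order; T(t) = T_ss + (T₀ − T_ss) e^(−t/τ).
T(277.7) = 73.7675 + (-37.1875)·0.239603 = 64.8573 °C.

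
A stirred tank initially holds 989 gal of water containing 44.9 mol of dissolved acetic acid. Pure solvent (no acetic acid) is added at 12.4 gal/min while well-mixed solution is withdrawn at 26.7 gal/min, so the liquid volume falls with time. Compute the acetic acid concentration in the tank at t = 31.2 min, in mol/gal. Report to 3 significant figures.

Let m(t) be the amount of acetic acid. Volume: V(t) = V₀ + (Q_in − Q_out) t = 989 − 14.300 t; V(31.2) = 542.84 gal.
No acetic acid enters, so dm/dt = −Q_out · (m/V).
Separate: dm/m = −Q_out dt/V(t) ⇒ ln(m/m₀) = −(Q_out/(Q_in−Q_out)) ln(V/V₀).
m = m₀ (V₀/V)^(Q_out/(Q_in−Q_out)) = 44.9 × (989/542.84)^(-1.8671) = 14.649 mol.
C = m/V = 14.649/542.84 = 0.026986 mol/gal.

0.0270 mol/gal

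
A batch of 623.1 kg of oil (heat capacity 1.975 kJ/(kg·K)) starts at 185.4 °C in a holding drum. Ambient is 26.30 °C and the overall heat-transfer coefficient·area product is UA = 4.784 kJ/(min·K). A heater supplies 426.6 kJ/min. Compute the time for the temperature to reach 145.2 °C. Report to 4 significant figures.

220.0 min

M c_p dT/dt = −UA(T − T_amb) + Q̇.
τ = M c_p/UA = 257.237 min; T_ss = T_amb + Q̇/UA = 26.30 + 426.6/4.784 = 115.472 °C.
T(t) = T_ss + (T₀ − T_ss)e^(−t/τ); set T = 145.2:
t = −τ ln[(T − T_ss)/(T₀ − T_ss)] = −257.237 · ln(0.425121) = 220.036 min.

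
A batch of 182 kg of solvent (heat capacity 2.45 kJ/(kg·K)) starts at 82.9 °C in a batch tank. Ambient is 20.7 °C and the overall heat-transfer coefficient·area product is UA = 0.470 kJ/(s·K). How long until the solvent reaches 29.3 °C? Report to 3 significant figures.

1880 s

Energy balance: M c_p dT/dt = −UA(T − T_amb).
τ = M c_p/UA = 948.72 s; T_ss = T_amb = 20.700 °C.
T(t) = T_ss + (T₀ − T_ss)e^(−t/τ); set T = 29.3:
t = −τ ln[(T − T_ss)/(T₀ − T_ss)] = −948.72 · ln(0.13826) = 1877.1 s.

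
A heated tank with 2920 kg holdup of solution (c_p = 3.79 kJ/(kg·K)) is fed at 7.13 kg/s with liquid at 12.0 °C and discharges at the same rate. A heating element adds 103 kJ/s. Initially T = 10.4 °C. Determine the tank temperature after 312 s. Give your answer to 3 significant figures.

M c_p dT/dt = ṁ c_p (T_in − T) + Q̇.
Rearrange: dT/dt = (T_ss − T)/τ with τ = M/ṁ = 409.54 s and T_ss = T_in + Q̇/(ṁ c_p) = 15.812 °C.
This is linear first-order; T(t) = T_ss + (T₀ − T_ss) e^(−t/τ).
T(312) = 15.812 + (-5.4116)·e^(−312/409.54) = 15.812 + (-5.4116)·0.46681 = 13.285 °C.

13.3 °C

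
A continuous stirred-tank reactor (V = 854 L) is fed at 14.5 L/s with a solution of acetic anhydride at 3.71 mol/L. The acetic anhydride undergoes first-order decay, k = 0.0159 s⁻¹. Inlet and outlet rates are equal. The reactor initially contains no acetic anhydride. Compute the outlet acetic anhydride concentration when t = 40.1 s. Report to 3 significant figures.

V dC/dt = Q(C_in − C) − k V C.
dC/dt = (Q/V) C_in − (Q/V + k) C; effective rate a = Q/V + k = 0.016979 + 0.0159 = 0.032879 s⁻¹.
C_ss = Q C_in/(Q + kV) = 1.9159 mol/L; C(t) = C_ss + (C₀ − C_ss) e^(−a t).
C(40.1) = 1.9159 + (-1.9159)·e^(−0.032879·40.1) = 1.9159 + (-1.9159)·0.26755 = 1.4033 mol/L.

1.40 mol/L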